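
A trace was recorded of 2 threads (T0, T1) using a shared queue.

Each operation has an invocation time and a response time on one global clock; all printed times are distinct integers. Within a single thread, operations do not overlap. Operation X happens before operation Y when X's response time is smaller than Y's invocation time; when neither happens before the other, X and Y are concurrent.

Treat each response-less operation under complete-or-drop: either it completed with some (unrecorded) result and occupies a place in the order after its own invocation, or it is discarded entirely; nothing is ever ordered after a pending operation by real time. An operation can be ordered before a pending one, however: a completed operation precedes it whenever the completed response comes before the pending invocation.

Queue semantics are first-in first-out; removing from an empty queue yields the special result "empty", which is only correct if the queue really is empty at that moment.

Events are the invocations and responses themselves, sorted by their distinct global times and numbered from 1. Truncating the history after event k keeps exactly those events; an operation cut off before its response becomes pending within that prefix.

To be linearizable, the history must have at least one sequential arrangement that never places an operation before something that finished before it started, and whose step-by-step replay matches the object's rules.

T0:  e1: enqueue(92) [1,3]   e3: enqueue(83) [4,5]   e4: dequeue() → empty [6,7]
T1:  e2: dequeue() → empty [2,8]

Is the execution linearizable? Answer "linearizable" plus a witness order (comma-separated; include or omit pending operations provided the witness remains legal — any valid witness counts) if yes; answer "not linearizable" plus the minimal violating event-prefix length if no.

already the first 7 events (up to e4's response at time 7) admit no linearization; the first 6 still do
the completed operations (3 total) allow one real-time order; the queue replay rejects it
including or dropping the 1 pending operation (e2) in any combination fails
for example e1, e3, e4 (pending dropped) fails at step 3: e4 dequeue() → empty is not legal there

not linearizable — minimal violating prefix: 7 events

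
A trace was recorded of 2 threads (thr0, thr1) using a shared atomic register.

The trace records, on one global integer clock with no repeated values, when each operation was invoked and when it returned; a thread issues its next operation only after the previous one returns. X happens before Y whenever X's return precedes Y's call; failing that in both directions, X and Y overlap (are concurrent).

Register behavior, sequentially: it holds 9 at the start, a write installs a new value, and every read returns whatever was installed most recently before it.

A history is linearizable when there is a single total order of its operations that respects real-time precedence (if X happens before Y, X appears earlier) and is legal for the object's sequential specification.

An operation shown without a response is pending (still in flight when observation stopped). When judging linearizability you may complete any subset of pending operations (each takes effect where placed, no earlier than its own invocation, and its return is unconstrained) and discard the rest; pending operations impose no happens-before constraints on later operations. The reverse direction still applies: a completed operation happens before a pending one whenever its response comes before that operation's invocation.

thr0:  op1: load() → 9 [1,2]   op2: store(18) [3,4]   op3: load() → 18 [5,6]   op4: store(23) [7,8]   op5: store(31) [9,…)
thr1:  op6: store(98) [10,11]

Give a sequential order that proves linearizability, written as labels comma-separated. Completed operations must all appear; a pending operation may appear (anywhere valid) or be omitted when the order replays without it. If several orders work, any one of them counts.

op1, op2, op3, op4, op5, op6

1. op1 load() → 9, leaving value 9
2. op2 store(18), leaving value 18
3. op3 load() → 18, leaving value 18
4. op4 store(23), leaving value 23
5. op5 store(31) (pending, included), leaving value 31
6. op6 store(98), leaving value 98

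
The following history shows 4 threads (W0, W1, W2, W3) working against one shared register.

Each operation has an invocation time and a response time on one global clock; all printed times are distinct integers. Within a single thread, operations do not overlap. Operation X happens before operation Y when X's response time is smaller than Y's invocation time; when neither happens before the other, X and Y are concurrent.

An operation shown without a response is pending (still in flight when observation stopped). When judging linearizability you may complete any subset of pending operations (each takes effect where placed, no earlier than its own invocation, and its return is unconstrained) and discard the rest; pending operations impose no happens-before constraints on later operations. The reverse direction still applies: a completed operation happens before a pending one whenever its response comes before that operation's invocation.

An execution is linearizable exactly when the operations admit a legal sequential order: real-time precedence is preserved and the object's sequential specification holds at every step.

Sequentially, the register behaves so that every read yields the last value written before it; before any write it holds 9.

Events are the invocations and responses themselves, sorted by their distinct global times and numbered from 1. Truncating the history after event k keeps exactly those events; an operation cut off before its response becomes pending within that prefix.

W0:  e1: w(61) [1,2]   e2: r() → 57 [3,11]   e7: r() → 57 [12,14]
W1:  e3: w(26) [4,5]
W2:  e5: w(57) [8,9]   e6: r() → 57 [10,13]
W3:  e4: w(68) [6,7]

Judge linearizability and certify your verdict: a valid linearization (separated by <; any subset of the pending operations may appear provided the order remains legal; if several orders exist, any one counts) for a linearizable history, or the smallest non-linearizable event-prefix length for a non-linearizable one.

1. e1 w(61), leaving value 61
2. e3 w(26), leaving value 26
3. e4 w(68), leaving value 68
4. e5 w(57), leaving value 57
5. e2 r() → 57, leaving value 57
6. e6 r() → 57, leaving value 57
7. e7 r() → 57, leaving value 57

linearizable — witness: e1 < e3 < e4 < e5 < e2 < e6 < e7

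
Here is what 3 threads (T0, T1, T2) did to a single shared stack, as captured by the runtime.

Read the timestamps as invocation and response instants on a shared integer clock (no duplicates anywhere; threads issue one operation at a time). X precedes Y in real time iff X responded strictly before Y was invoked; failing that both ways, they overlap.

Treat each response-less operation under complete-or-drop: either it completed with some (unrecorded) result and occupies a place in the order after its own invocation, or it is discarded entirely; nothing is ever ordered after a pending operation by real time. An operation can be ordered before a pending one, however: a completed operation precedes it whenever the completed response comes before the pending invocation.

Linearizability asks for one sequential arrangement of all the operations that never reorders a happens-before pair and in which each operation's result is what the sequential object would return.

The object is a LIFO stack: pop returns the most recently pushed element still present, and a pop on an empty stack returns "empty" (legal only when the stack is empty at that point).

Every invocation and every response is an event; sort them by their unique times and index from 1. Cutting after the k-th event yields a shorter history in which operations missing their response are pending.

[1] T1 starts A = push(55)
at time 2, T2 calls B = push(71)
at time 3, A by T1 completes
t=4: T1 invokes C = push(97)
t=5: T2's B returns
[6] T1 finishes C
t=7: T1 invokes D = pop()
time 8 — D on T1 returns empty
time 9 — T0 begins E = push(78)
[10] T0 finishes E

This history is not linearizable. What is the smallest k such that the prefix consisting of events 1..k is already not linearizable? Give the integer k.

8

events 1..7 are linearizable; a witness order is A, B, C:
step 1: A push(55) — stack <55>
step 2: B push(71) — stack <55,71>
step 3: C push(97) — stack <55,71,97>
at event 8 (D's time-8 response) nothing linearizes any more
for example A, B, C, D fails at step 4: D pop() → empty is not legal there
for example A, C, B, D fails at step 4: D pop() → empty is not legal there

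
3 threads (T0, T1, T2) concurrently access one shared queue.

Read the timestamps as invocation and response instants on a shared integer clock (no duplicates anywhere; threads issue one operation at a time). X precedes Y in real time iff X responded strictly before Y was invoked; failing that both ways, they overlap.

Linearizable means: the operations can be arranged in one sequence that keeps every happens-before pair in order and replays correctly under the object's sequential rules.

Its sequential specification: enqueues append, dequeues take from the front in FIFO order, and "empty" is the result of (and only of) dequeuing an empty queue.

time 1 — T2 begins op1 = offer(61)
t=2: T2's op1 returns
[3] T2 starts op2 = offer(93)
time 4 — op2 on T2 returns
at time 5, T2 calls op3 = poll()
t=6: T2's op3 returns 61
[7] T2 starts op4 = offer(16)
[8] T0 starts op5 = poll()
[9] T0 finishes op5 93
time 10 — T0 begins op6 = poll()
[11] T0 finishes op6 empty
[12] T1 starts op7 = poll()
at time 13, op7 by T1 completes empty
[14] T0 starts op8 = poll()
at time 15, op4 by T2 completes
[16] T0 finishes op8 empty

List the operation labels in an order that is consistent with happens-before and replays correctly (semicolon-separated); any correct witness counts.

after step 1 (op1 offer(61)): queue <61>
after step 2 (op2 offer(93)): queue <61,93>
after step 3 (op3 poll() → 61): queue <93>
after step 4 (op5 poll() → 93): queue <>
after step 5 (op6 poll() → empty): queue <>
after step 6 (op7 poll() → empty): queue <>
after step 7 (op8 poll() → empty): queue <>
after step 8 (op4 offer(16)): queue <16>

op1; op2; op3; op5; op6; op7; op8; op4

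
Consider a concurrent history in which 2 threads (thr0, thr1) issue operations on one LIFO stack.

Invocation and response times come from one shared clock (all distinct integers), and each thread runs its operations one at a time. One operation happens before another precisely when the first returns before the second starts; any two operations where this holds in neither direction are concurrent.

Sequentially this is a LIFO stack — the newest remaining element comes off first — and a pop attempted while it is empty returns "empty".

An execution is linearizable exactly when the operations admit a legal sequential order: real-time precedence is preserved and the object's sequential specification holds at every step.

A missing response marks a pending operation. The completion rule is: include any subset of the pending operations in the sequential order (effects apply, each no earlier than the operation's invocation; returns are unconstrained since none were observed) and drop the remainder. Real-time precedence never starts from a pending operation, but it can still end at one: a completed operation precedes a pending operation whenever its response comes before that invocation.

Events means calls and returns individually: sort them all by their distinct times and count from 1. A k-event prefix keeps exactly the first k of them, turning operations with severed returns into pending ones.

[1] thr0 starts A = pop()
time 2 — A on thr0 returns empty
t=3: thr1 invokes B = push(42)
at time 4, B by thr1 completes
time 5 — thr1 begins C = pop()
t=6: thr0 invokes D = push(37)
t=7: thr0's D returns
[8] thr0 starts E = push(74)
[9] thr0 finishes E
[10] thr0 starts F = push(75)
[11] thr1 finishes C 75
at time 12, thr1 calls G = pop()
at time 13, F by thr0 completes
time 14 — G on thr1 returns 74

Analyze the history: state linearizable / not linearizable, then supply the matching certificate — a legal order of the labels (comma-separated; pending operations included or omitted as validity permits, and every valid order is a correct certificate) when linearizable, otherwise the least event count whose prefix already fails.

linearizable — witness: A, B, D, E, F, C, G

after step 1 (A pop() → empty): stack <>
after step 2 (B push(42)): stack <42>
after step 3 (D push(37)): stack <42,37>
after step 4 (E push(74)): stack <42,37,74>
after step 5 (F push(75)): stack <42,37,74,75>
after step 6 (C pop() → 75): stack <42,37,74>
after step 7 (G pop() → 74): stack <42,37>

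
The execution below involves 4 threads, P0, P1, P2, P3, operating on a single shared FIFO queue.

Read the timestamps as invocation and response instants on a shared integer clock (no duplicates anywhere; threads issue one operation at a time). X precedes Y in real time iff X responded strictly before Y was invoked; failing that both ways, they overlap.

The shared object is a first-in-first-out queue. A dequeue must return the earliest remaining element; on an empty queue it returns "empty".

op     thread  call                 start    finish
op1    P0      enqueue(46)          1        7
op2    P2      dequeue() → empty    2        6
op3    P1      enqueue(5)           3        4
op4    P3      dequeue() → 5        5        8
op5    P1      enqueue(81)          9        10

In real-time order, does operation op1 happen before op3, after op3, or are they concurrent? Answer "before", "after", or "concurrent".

op1 spans [1,7], op3 spans [3,4]
the intervals overlap in both directions

concurrent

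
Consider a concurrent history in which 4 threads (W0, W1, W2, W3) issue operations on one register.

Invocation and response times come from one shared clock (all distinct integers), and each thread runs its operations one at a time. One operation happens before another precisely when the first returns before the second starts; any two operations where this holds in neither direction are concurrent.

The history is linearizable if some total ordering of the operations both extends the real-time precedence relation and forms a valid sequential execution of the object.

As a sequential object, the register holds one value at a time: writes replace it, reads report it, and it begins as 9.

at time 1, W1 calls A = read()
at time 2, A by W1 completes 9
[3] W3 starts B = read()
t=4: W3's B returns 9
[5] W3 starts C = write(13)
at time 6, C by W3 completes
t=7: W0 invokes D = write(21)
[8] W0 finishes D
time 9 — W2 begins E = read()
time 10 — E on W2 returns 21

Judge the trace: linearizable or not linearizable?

linearizable

witness order: A, B, C, D, E
after step 1 (A read() → 9): value 9
after step 2 (B read() → 9): value 9
after step 3 (C write(13)): value 13
after step 4 (D write(21)): value 21
after step 5 (E read() → 21): value 21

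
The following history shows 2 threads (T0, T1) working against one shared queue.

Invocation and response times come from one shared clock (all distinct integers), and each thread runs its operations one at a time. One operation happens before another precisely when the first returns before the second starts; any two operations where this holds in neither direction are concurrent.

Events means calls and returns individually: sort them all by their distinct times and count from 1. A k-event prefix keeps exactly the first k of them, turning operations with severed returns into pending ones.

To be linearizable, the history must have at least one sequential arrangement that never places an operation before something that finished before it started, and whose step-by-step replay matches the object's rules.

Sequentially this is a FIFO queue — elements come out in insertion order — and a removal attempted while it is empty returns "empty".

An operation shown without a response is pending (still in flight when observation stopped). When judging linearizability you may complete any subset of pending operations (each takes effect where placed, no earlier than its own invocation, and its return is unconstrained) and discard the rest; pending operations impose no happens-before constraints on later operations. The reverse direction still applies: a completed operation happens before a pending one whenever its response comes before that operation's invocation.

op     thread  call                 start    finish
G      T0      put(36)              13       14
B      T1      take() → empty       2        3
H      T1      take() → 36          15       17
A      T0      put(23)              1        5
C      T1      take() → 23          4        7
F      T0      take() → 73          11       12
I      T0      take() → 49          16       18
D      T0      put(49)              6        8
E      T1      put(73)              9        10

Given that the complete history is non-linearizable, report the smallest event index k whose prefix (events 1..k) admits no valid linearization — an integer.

12

events 1..11 are linearizable; a witness order is B, A, C, D, E:
after step 1 (B take() → empty): queue <>
after step 2 (A put(23)): queue <23>
after step 3 (C take() → 23): queue <>
after step 4 (D put(49)): queue <49>
after step 5 (E put(73)): queue <49,73>
at event 12 (F's time-12 response) nothing linearizes any more
take A, B, C, D, E, F: step 2 already fails, because B take() → empty cannot occur there
take A, B, D, C, E, F: step 2 already fails, because B take() → empty cannot occur there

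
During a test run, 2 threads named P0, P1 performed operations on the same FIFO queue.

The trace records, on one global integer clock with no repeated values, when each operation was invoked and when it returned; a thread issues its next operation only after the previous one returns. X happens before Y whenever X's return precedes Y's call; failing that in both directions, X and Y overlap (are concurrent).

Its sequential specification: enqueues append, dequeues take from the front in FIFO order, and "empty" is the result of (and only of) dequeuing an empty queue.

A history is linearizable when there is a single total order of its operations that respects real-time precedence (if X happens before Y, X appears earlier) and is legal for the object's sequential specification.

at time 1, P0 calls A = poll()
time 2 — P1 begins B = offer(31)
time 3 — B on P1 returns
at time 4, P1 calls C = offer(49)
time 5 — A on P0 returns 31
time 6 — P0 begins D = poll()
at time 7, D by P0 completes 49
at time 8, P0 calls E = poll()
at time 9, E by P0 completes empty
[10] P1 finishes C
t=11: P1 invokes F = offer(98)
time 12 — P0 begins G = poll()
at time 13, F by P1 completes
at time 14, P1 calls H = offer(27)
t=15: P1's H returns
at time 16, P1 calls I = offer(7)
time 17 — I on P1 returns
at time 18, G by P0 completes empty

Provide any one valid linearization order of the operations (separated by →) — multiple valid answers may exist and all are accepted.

1. B offer(31), leaving queue <31>
2. A poll() → 31, leaving queue <>
3. C offer(49), leaving queue <49>
4. D poll() → 49, leaving queue <>
5. E poll() → empty, leaving queue <>
6. G poll() → empty, leaving queue <>
7. F offer(98), leaving queue <98>
8. H offer(27), leaving queue <98,27>
9. I offer(7), leaving queue <98,27,7>

B → A → C → D → E → G → F → H → I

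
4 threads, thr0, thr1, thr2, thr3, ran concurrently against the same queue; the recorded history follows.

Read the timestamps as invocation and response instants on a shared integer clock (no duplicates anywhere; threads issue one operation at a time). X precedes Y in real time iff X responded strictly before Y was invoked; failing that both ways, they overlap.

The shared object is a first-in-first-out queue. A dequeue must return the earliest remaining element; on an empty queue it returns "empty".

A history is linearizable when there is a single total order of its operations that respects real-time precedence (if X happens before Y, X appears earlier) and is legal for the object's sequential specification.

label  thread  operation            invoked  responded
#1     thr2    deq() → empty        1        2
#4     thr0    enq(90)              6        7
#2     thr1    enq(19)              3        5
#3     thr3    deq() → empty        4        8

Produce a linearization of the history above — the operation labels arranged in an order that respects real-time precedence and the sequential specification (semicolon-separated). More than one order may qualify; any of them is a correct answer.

#1; #3; #2; #4

after step 1 (#1 deq() → empty): queue <>
after step 2 (#3 deq() → empty): queue <>
after step 3 (#2 enq(19)): queue <19>
after step 4 (#4 enq(90)): queue <19,90>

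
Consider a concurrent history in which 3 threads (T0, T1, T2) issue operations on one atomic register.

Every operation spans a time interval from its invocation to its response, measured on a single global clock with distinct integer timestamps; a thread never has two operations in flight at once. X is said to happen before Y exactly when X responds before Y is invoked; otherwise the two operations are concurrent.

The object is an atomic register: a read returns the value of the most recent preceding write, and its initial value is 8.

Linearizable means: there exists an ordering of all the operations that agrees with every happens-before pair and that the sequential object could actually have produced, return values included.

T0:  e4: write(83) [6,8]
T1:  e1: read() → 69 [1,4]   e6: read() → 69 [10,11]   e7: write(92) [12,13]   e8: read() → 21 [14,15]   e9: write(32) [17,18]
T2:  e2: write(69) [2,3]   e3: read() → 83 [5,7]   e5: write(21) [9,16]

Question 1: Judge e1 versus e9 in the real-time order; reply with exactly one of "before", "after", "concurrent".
Answer: before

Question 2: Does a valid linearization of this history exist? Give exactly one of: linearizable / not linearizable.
not linearizable

events 1..10 are fine; event 11 — the response of e6 at time 11 — makes the prefix non-linearizable
no legal order exists: 4 real-time-consistent candidates over 5 completed atomic register operations, all rejected
no completion choice of the 1 pending operation (e5) rescues it — every subset was tried
sample order e1, e2, e3, e4, e6 (pending dropped) stalls at step 1 — e1 read() → 69 has no legal effect
sample order e1, e2, e4, e3, e6 (pending dropped) stalls at step 1 — e1 read() → 69 has no legal effect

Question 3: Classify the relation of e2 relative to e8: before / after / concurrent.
Answer: before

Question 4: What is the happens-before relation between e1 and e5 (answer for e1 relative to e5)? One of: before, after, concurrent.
Answer: before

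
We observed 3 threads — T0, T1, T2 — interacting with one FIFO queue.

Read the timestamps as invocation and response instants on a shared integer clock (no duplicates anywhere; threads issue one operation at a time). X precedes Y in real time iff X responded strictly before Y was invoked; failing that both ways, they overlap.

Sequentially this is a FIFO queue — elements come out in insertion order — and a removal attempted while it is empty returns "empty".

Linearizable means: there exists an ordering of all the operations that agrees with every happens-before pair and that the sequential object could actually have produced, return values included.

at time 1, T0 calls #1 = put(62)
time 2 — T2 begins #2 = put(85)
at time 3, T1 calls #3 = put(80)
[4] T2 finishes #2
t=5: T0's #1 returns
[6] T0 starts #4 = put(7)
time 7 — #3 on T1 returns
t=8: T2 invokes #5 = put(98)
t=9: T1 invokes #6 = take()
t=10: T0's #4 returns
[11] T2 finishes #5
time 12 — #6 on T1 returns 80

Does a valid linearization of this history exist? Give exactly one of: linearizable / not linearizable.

linearizable

a witness: #3, #1, #2, #4, #5, #6
after step 1 (#3 put(80)): queue <80>
after step 2 (#1 put(62)): queue <80,62>
after step 3 (#2 put(85)): queue <80,62,85>
after step 4 (#4 put(7)): queue <80,62,85,7>
after step 5 (#5 put(98)): queue <80,62,85,7,98>
after step 6 (#6 take() → 80): queue <62,85,7,98>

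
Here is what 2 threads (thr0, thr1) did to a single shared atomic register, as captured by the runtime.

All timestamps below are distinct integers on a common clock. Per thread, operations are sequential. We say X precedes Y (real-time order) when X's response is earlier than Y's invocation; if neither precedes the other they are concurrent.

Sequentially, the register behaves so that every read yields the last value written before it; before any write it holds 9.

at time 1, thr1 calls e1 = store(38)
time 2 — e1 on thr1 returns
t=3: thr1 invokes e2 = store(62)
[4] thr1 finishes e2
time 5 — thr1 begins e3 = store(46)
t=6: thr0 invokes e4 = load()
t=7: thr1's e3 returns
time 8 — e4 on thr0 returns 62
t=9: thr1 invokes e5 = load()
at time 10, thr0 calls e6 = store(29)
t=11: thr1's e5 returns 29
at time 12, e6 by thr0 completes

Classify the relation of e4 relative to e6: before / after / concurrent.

e4 spans [6,8], e6 spans [10,12]
resp(e4)=8 < inv(e6)=10

before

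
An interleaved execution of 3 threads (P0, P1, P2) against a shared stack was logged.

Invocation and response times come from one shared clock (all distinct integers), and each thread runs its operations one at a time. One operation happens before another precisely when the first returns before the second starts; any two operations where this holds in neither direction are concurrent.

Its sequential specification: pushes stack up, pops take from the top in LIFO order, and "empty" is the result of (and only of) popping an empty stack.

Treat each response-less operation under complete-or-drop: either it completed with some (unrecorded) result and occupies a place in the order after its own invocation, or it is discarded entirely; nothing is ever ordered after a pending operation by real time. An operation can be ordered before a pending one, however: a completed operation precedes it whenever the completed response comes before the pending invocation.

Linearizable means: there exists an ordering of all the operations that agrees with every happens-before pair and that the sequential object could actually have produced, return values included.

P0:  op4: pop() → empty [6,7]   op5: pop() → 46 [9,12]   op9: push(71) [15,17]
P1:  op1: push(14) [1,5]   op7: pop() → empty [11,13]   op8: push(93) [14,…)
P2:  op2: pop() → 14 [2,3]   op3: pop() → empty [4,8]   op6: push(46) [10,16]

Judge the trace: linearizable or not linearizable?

linearizable

one valid linearization: op1, op2, op3, op4, op6, op5, op7, op8, op9
after step 1 (op1 push(14)): stack <14>
after step 2 (op2 pop() → 14): stack <>
after step 3 (op3 pop() → empty): stack <>
after step 4 (op4 pop() → empty): stack <>
after step 5 (op6 push(46)): stack <46>
after step 6 (op5 pop() → 46): stack <>
after step 7 (op7 pop() → empty): stack <>
after step 8 (op8 push(93) (pending, included)): stack <93>
after step 9 (op9 push(71)): stack <93,71>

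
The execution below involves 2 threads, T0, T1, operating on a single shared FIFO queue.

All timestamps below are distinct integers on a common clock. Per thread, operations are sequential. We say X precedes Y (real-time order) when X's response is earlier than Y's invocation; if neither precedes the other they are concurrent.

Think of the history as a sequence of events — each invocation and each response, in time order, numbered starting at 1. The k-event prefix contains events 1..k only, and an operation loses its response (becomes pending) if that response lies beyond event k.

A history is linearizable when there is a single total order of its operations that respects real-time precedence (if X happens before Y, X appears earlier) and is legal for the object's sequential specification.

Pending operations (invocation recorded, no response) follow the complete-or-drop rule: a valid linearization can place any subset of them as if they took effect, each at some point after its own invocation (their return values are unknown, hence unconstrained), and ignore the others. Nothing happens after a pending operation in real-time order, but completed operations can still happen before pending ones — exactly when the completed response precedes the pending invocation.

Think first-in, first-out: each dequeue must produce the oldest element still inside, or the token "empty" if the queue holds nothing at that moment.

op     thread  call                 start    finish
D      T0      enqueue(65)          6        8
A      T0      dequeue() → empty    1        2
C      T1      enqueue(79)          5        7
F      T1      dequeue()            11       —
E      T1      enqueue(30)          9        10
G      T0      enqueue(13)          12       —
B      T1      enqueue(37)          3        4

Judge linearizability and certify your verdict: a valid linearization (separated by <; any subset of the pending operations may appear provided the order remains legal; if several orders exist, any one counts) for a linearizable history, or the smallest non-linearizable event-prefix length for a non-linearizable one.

1. A dequeue() → empty, leaving queue <>
2. B enqueue(37), leaving queue <37>
3. C enqueue(79), leaving queue <37,79>
4. D enqueue(65), leaving queue <37,79,65>
5. E enqueue(30), leaving queue <37,79,65,30>

linearizable — witness: A < B < C < D < E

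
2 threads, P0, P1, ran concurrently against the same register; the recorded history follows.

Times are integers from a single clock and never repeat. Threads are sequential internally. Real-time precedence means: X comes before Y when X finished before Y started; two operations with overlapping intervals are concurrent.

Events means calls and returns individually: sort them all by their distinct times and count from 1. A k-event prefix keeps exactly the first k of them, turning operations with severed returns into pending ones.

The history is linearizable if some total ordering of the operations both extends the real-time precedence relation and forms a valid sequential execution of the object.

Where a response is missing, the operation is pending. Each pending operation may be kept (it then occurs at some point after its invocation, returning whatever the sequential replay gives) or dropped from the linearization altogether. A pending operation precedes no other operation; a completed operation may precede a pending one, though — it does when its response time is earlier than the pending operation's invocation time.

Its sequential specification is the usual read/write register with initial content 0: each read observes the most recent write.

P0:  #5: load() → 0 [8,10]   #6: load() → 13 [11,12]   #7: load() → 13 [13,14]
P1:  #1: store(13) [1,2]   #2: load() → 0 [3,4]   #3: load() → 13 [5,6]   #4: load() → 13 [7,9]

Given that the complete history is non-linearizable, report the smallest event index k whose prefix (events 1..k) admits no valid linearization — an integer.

events 1..3 are linearizable, e.g. via #1:
1. #1 store(13), leaving value 13
event 4 — #2's response, time 4 — after it, nothing linearizes
sample order #1, #2 stalls at step 2 — #2 load() → 0 has no legal effect

4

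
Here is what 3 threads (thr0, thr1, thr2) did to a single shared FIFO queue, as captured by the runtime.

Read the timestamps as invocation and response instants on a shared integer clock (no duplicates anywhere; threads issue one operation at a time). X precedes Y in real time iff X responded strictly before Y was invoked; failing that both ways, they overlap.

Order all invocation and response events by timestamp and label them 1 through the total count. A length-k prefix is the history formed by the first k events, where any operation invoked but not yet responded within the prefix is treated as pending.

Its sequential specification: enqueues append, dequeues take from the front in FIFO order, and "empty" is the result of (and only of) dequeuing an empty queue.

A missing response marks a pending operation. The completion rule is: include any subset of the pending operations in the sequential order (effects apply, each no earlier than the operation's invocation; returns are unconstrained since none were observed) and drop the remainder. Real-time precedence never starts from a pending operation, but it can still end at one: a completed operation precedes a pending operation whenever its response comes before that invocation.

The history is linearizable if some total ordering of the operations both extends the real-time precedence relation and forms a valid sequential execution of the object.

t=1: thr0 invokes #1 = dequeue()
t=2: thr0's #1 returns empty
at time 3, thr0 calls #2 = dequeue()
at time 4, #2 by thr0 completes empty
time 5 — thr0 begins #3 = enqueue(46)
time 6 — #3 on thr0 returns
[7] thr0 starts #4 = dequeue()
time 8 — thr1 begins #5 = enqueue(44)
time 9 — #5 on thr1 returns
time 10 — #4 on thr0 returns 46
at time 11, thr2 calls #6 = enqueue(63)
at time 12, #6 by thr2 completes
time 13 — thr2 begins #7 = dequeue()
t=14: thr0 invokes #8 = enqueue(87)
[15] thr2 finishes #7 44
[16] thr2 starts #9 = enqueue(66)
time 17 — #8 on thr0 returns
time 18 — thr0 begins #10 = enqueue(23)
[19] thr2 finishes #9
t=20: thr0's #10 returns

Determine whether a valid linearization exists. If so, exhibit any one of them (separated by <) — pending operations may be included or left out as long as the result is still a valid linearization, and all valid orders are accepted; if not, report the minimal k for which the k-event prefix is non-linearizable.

1. #1 dequeue() → empty, leaving queue <>
2. #2 dequeue() → empty, leaving queue <>
3. #3 enqueue(46), leaving queue <46>
4. #4 dequeue() → 46, leaving queue <>
5. #5 enqueue(44), leaving queue <44>
6. #6 enqueue(63), leaving queue <44,63>
7. #7 dequeue() → 44, leaving queue <63>
8. #8 enqueue(87), leaving queue <63,87>
9. #9 enqueue(66), leaving queue <63,87,66>
10. #10 enqueue(23), leaving queue <63,87,66,23>

linearizable — witness: #1 < #2 < #3 < #4 < #5 < #6 < #7 < #8 < #9 < #10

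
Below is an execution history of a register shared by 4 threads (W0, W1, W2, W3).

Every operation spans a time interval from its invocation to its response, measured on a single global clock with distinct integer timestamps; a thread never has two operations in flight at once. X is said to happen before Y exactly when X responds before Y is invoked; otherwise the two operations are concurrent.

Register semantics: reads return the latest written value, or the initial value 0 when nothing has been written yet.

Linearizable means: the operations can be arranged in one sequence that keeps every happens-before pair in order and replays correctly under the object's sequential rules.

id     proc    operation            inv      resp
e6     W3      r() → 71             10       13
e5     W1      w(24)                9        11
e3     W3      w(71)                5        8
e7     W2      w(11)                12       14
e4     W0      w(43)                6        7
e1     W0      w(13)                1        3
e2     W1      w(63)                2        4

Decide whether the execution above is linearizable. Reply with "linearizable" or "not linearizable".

linearizable

one valid linearization: e1, e2, e4, e3, e6, e5, e7
step 1: e1 w(13) — value 13
step 2: e2 w(63) — value 63
step 3: e4 w(43) — value 43
step 4: e3 w(71) — value 71
step 5: e6 r() → 71 — value 71
step 6: e5 w(24) — value 24
step 7: e7 w(11) — value 11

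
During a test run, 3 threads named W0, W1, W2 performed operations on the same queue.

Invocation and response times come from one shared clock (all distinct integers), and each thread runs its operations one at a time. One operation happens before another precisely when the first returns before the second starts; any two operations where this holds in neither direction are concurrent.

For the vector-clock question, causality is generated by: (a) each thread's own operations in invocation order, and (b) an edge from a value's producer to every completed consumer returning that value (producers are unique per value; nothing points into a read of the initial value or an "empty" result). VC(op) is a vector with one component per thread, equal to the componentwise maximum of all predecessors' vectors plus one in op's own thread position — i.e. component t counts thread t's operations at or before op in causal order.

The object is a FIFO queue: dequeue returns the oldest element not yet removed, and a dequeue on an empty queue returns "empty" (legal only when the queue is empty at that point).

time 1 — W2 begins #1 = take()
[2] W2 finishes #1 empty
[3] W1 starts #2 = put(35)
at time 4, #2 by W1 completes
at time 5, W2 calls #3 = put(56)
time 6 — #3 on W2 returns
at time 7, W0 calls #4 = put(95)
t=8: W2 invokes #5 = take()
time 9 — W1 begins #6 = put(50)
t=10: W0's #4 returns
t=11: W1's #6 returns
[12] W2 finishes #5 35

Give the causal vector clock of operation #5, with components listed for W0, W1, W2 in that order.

root op #1, invoked 1: fresh clock plus W2's own tick → (0, 0, 1)
root op #2, invoked 3: fresh clock plus W1's own tick → (0, 1, 0)
root op #4, invoked 7: fresh clock plus W0's own tick → (1, 0, 0)
VC(#3, invoked at 5): max of VC(#1)=(0, 0, 1), then +1 on thread W2 → (0, 0, 2)
VC(#6, invoked at 9): max of VC(#2)=(0, 1, 0), then +1 on thread W1 → (0, 2, 0)
VC(#5, invoked at 8): max of VC(#2)=(0, 1, 0), VC(#3)=(0, 0, 2), then +1 on thread W2 → (0, 1, 3)
target: VC(#5) = (0, 1, 3)

(0, 1, 3)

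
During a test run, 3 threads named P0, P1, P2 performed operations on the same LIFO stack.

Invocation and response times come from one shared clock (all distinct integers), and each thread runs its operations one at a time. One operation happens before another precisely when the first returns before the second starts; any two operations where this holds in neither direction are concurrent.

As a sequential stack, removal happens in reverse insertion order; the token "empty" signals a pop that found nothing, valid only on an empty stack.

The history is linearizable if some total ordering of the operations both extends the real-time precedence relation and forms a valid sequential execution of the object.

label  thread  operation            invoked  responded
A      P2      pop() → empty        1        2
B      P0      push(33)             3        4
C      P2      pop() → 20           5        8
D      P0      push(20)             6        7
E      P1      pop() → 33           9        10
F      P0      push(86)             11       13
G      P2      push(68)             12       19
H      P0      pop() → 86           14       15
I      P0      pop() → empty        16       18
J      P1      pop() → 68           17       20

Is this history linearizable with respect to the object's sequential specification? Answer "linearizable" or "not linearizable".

witness order: A, B, D, C, E, F, H, G, J, I
step 1: A pop() → empty — stack <>
step 2: B push(33) — stack <33>
step 3: D push(20) — stack <33,20>
step 4: C pop() → 20 — stack <33>
step 5: E pop() → 33 — stack <>
step 6: F push(86) — stack <86>
step 7: H pop() → 86 — stack <>
step 8: G push(68) — stack <68>
step 9: J pop() → 68 — stack <>
step 10: I pop() → empty — stack <>

linearizable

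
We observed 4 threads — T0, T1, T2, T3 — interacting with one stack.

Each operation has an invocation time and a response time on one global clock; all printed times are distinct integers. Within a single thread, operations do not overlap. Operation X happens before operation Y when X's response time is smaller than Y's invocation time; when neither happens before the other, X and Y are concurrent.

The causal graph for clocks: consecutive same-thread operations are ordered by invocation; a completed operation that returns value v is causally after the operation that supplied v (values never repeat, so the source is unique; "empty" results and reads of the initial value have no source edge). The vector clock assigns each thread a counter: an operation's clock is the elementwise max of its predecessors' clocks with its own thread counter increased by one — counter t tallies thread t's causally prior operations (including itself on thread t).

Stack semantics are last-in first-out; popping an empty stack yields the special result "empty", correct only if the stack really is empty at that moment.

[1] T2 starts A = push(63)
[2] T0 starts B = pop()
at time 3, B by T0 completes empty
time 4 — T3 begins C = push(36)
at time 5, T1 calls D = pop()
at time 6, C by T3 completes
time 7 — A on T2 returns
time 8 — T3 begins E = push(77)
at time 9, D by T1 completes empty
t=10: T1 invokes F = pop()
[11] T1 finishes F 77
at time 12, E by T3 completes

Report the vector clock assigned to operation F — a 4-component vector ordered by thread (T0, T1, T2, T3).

invoked at 4, C has no predecessors; its own T3 bump gives (0, 0, 0, 1)
invoked at 1, A has no predecessors; its own T2 bump gives (0, 0, 1, 0)
invoked at 5, D has no predecessors; its own T1 bump gives (0, 1, 0, 0)
invoked at 2, B has no predecessors; its own T0 bump gives (1, 0, 0, 0)
from VC(C)=(0, 0, 0, 1), E (invoked 8) maxes components and bumps T3 → (0, 0, 0, 2)
from VC(D)=(0, 1, 0, 0), VC(E)=(0, 0, 0, 2), F (invoked 10) maxes components and bumps T1 → (0, 2, 0, 2)
target: VC(F) = (0, 2, 0, 2)

(0, 2, 0, 2)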